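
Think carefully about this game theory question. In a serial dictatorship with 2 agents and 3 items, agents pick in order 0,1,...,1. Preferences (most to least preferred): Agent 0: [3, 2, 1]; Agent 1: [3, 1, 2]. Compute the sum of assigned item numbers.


Step 1: Agent 0 picks item 3
Step 2: Agent 1 picks item 1
Step 3: Sum = 3 + 1 = 4

4


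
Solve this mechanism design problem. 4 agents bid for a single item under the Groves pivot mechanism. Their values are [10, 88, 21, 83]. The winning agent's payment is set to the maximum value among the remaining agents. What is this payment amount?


Step 1: The efficient winner is agent 1 with value 88
Step 2: Other agents' values: [10, 21, 83]
Step 3: Pivot payment = max(others) = 83
Step 4: The winner pays 83

83


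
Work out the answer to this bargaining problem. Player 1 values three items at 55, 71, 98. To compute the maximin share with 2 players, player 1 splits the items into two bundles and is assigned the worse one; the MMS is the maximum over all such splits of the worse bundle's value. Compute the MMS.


Step 1: Item values = 55, 71, 98
Step 2: Enumerate all 2-bundle partitions and take the smaller bundle:
  Partition 1: {55} vs {71,98} -> bundles 55, 169; min = 55
  Partition 2: {71} vs {55,98} -> bundles 71, 153; min = 71
  Partition 3: {98} vs {55,71} -> bundles 98, 126; min = 98
Step 3: MMS = max(55, 71, 98) = 98

98


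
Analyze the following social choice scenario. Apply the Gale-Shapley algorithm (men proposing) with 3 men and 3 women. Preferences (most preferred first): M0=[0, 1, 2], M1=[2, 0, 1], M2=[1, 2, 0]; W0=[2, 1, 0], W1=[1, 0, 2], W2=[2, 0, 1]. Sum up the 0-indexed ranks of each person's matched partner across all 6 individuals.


Step 1: Run Gale-Shapley (men propose, women hold best offer):
  M0 proposes to W0; she accepts
  M1 proposes to W2; she accepts
  M2 proposes to W1; she accepts
Step 2: Final matching: W0-M0, W1-M2, W2-M1
Step 3: 0-indexed ranks (man's rank of his match, then woman's): 0 + 2 + 0 + 2 + 0 + 2
Step 4: Total rank sum = 6

6


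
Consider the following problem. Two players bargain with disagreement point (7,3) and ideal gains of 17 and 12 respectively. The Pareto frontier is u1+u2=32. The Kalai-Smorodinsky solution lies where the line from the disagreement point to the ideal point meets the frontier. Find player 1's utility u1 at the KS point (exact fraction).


Step 1: At the KS point, (u1-d1)/r1 = (u2-d2)/r2 = t and u1+u2 = 32
Step 2: u1 = d1 + r1*t and u2 = d2 + r2*t, so (d1 + r1*t) + (d2 + r2*t) = 32
Step 3: t = (32 - 7 - 3)/(17 + 12) = 22/29
Step 4: u1 = d1 + r1*t = 7 + 17 * 22/29 = 577/29
Step 5: (Check: u2 = d2 + r2*t = 351/29; u1+u2 = 577/29 + 351/29 = 32, on the frontier.)

577/29


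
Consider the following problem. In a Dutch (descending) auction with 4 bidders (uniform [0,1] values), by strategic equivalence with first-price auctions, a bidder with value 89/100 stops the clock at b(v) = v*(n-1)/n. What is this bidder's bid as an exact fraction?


Step 1: Dutch auctions are strategically equivalent to first-price auctions
Step 2: The equilibrium bid is b(v) = v*(n-1)/n
Step 3: b = 89/100 * 3/4
Step 4: b = 267/400

267/400


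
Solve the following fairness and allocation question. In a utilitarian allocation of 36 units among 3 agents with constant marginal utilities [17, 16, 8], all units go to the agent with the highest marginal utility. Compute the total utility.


Step 1: The marginal utilities are [17, 16, 8]
Step 2: The highest marginal utility is 17
Step 3: All 36 units go to that agent
Step 4: Total utility = 17 * 36 = 612

612


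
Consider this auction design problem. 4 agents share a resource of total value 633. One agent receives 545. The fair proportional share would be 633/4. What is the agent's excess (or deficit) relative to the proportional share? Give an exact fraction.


Step 1: Proportional share = 633/4
Step 2: Agent's actual allocation = 545
Step 3: Excess = 545 - 633/4 = 1547/4

1547/4


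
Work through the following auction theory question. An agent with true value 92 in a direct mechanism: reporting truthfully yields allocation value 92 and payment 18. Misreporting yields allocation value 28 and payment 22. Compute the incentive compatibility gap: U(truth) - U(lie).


Step 1: U(truth) = value - payment = 92 - 18 = 74
Step 2: U(lie) = allocation - payment = 28 - 22 = 6
Step 3: IC gap = 74 - 6 = 68

68


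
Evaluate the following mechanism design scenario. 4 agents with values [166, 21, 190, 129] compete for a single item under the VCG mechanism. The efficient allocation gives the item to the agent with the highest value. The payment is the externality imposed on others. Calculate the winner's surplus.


Step 1: The winner is the agent with the highest value: agent 2 with value 190
Step 2: Values of other agents: [166, 21, 129]
Step 3: VCG payment = max of others' values = 166
Step 4: Surplus = 190 - 166 = 24

24


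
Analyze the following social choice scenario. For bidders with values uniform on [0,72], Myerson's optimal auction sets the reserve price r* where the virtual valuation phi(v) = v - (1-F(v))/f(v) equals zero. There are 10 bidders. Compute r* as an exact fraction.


Step 1: For U[0,72], F(v) = v/72 and f(v) = 1/72
Step 2: phi(v) = v - (1 - v/72)/(1/72) = v - (72 - v) = 2v - 72
Step 3: Set phi(r*) = 0: 2r* - 72 = 0
Step 4: r* = 72/2 = 36 (the number of bidders n = 10 does not enter)

36


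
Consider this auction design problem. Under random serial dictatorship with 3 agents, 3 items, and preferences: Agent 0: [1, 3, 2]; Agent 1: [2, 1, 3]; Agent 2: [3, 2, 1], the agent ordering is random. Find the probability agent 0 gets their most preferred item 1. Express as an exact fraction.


Step 1: Agent 0 wants item 1
Step 2: There are 6 possible orderings of agents
Step 3: In 6 orderings, agent 0 gets item 1
Step 4: Probability = 6/6 = 1

1


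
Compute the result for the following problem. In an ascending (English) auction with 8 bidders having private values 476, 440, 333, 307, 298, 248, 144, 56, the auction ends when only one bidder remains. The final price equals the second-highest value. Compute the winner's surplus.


Step 1: Identify the highest value: 476
Step 2: Identify the second-highest value: 440
Step 3: The final price = second-highest value = 440
Step 4: Surplus = 476 - 440 = 36

36


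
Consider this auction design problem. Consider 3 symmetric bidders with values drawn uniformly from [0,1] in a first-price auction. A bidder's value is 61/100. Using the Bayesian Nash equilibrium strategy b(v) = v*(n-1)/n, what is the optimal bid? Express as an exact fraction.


Step 1: The symmetric BNE bidding function is b(v) = v * (n-1) / n
Step 2: Substitute v = 61/100 and n = 3
Step 3: b = 61/100 * 2/3
Step 4: b = 61/150

61/150


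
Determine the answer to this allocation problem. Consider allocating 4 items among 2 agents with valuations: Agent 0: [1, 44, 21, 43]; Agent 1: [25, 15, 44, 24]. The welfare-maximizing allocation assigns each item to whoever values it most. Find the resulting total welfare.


Step 1: For each item, find the maximum value among all agents.
Step 2: Item 0 -> Agent 1 (value 25)
Step 3: Item 1 -> Agent 0 (value 44)
Step 4: Item 2 -> Agent 1 (value 44)
Step 5: Item 3 -> Agent 0 (value 43)
Step 6: Total welfare = 25 + 44 + 44 + 43 = 156

156


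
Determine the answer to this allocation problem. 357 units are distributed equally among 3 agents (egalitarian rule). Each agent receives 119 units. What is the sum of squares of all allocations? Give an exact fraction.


Step 1: Each agent's share = 357/3 = 119
Step 2: Square of each share = (119)^2 = 14161
Step 3: Sum of squares = 3 * 14161 = 42483

42483


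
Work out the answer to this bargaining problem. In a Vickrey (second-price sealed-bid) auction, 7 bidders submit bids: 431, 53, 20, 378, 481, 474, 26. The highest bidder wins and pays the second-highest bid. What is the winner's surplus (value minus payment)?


Step 1: Sort bids in descending order: 481, 474, 431, 378, 53, 26, 20
Step 2: The winning bid is the highest: 481
Step 3: The payment equals the second-highest bid: 474
Step 4: Surplus = winner's bid - payment = 481 - 474 = 7

7


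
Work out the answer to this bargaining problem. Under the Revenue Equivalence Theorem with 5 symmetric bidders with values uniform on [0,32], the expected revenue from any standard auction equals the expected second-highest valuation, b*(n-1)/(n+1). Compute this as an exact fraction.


Step 1: By Revenue Equivalence, expected revenue = b*(n-1)/(n+1)
Step 2: Substituting n = 5, b = 32
Step 3: Revenue = 32*(5-1)/(5+1) = 32*4/6
Step 4: Revenue = 128/6 = 64/3

64/3


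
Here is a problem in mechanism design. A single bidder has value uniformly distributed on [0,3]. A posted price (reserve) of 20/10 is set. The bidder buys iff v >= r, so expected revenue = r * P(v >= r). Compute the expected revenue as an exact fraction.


Step 1: Posted price r = 2, value support [0,3]
Step 2: P(v >= r) = (3 - 2)/3 = 1/3
Step 3: Expected revenue = r * P(v >= r) = 2 * 1/3
Step 4: Revenue = 2/3

2/3


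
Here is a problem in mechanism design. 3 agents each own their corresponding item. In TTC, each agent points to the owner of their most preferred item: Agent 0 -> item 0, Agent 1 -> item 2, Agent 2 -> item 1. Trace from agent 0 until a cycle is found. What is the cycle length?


Step 1: Trace the pointer graph from agent 0: 0 -> 0
Step 2: A cycle is detected when we revisit agent 0
Step 3: The cycle is: 0 -> 0
Step 4: Cycle length = 1

1


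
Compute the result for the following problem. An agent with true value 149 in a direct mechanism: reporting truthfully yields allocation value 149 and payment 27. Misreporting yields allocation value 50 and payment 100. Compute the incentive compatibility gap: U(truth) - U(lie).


Step 1: U(truth) = value - payment = 149 - 27 = 122
Step 2: U(lie) = allocation - payment = 50 - 100 = -50
Step 3: IC gap = 122 - (-50) = 172

172


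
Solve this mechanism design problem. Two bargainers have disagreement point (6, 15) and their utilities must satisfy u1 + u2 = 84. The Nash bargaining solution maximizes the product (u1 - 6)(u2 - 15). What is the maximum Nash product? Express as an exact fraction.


Step 1: The Nash solution splits surplus symmetrically above the disagreement point
Step 2: u1 = (total + d1 - d2)/2 = (84 + 6 - 15)/2 = 75/2
Step 3: u2 = (total - d1 + d2)/2 = (84 - 6 + 15)/2 = 93/2
Step 4: Nash product = (75/2 - 6) * (93/2 - 15)
Step 5: = 63/2 * 63/2 = 3969/4

3969/4


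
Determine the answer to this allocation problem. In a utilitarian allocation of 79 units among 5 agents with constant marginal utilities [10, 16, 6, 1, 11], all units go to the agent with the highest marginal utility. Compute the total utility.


Step 1: The marginal utilities are [10, 16, 6, 1, 11]
Step 2: The highest marginal utility is 16
Step 3: All 79 units go to that agent
Step 4: Total utility = 16 * 79 = 1264

1264


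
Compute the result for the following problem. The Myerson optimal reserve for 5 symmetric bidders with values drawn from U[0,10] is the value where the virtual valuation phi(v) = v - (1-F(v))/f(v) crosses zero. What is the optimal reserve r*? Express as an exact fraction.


Step 1: For U[0,10], F(v) = v/10 and f(v) = 1/10
Step 2: phi(v) = v - (1 - v/10)/(1/10) = v - (10 - v) = 2v - 10
Step 3: Set phi(r*) = 0: 2r* - 10 = 0
Step 4: r* = 10/2 = 5 (the number of bidders n = 5 does not enter)

5


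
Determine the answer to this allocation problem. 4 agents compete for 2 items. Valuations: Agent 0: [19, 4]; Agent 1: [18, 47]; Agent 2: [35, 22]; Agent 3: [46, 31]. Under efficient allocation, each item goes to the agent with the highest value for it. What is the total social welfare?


Step 1: For each item, find the maximum value among all agents.
Step 2: Item 0 -> Agent 3 (value 46)
Step 3: Item 1 -> Agent 1 (value 47)
Step 4: Total welfare = 46 + 47 = 93

93


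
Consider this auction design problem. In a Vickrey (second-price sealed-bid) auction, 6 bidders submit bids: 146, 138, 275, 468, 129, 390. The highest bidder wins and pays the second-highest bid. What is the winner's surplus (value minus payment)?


Step 1: Sort bids in descending order: 468, 390, 275, 146, 138, 129
Step 2: The winning bid is the highest: 468
Step 3: The payment equals the second-highest bid: 390
Step 4: Surplus = winner's bid - payment = 468 - 390 = 78

78


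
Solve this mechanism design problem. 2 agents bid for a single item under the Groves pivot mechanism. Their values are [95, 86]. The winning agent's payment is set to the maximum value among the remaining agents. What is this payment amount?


Step 1: The efficient winner is agent 0 with value 95
Step 2: Other agents' values: [86]
Step 3: Pivot payment = max(others) = 86
Step 4: The winner pays 86

86


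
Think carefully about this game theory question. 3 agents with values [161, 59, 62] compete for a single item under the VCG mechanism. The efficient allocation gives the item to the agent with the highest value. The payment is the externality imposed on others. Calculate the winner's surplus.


Step 1: The winner is the agent with the highest value: agent 0 with value 161
Step 2: Values of other agents: [59, 62]
Step 3: VCG payment = max of others' values = 62
Step 4: Surplus = 161 - 62 = 99

99


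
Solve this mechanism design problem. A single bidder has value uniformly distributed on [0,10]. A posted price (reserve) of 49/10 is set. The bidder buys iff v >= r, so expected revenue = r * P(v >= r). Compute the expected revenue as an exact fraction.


Step 1: Posted price r = 49/10, value support [0,10]
Step 2: P(v >= r) = (10 - 49/10)/10 = 51/100
Step 3: Expected revenue = r * P(v >= r) = 49/10 * 51/100
Step 4: Revenue = 2499/1000

2499/1000


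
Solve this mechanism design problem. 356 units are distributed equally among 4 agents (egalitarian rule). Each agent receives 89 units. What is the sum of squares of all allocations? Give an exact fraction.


Step 1: Each agent's share = 356/4 = 89
Step 2: Square of each share = (89)^2 = 7921
Step 3: Sum of squares = 4 * 7921 = 31684

31684


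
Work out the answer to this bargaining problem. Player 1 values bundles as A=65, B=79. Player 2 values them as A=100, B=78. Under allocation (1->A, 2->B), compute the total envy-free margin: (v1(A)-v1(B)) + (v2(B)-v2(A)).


Step 1: Player 1's margin = v1(A) - v1(B) = 65 - 79 = -14
Step 2: Player 2's margin = v2(B) - v2(A) = 78 - 100 = -22
Step 3: Total margin = -14 + -22 = -36

-36


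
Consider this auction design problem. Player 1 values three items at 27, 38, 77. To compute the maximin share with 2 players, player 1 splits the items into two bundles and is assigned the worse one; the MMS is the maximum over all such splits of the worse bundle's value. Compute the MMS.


Step 1: Item values = 27, 38, 77
Step 2: Enumerate all 2-bundle partitions and take the smaller bundle:
  Partition 1: {27} vs {38,77} -> bundles 27, 115; min = 27
  Partition 2: {38} vs {27,77} -> bundles 38, 104; min = 38
  Partition 3: {77} vs {27,38} -> bundles 77, 65; min = 65
Step 3: MMS = max(27, 38, 65) = 65

65


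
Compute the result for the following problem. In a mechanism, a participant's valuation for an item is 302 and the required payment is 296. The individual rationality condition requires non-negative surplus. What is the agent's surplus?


Step 1: Surplus = value - payment = 302 - 296 = 6
Step 2: IR is satisfied (surplus >= 0)

6


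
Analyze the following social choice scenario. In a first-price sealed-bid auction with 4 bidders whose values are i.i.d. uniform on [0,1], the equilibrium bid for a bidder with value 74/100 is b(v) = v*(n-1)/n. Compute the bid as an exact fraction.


Step 1: The symmetric BNE bidding function is b(v) = v * (n-1) / n
Step 2: Substitute v = 37/50 and n = 4
Step 3: b = 37/50 * 3/4
Step 4: b = 111/200

111/200


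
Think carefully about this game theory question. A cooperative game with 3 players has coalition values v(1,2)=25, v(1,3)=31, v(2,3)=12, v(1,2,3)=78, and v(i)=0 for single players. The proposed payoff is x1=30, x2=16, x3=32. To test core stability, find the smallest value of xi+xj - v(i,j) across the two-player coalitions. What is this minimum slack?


Step 1: Slack for coalition (1,2): x1+x2 - v12 = 46 - 25 = 21
Step 2: Slack for coalition (1,3): x1+x3 - v13 = 62 - 31 = 31
Step 3: Slack for coalition (2,3): x2+x3 - v23 = 48 - 12 = 36
Step 4: Minimum slack = min(21, 31, 36) = 21, attained by (1,2); no pair can gain by deviating, so the allocation is in the core

21


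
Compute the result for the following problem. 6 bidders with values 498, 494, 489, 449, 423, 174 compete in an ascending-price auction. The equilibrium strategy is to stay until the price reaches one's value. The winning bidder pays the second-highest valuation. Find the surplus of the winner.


Step 1: Identify the highest value: 498
Step 2: Identify the second-highest value: 494
Step 3: The final price = second-highest value = 494
Step 4: Surplus = 498 - 494 = 4

4


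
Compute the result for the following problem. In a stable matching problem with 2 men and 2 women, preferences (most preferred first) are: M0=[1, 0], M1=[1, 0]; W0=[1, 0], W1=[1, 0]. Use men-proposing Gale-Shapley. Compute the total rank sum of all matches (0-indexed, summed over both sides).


Step 1: Run Gale-Shapley (men propose, women hold best offer):
  M0 proposes to W1; she accepts
  M1 proposes to W1; she switches from M0
  M0 proposes to W0; she accepts
Step 2: Final matching: W0-M0, W1-M1
Step 3: 0-indexed ranks (man's rank of his match, then woman's): 1 + 1 + 0 + 0
Step 4: Total rank sum = 2

2


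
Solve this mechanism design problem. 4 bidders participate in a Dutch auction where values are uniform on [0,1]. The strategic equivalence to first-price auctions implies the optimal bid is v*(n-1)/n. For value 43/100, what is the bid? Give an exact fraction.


Step 1: Dutch auctions are strategically equivalent to first-price auctions
Step 2: The equilibrium bid is b(v) = v*(n-1)/n
Step 3: b = 43/100 * 3/4
Step 4: b = 129/400

129/400


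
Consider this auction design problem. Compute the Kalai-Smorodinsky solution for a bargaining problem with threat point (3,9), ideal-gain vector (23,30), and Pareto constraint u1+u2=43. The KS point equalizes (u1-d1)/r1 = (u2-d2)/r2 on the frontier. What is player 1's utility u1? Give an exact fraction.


Step 1: At the KS point, (u1-d1)/r1 = (u2-d2)/r2 = t and u1+u2 = 43
Step 2: u1 = d1 + r1*t and u2 = d2 + r2*t, so (d1 + r1*t) + (d2 + r2*t) = 43
Step 3: t = (43 - 3 - 9)/(23 + 30) = 31/53
Step 4: u1 = d1 + r1*t = 3 + 23 * 31/53 = 872/53
Step 5: (Check: u2 = d2 + r2*t = 1407/53; u1+u2 = 872/53 + 1407/53 = 43, on the frontier.)

872/53


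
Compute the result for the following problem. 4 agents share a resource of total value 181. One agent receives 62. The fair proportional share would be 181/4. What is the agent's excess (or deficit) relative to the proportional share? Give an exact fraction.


Step 1: Proportional share = 181/4
Step 2: Agent's actual allocation = 62
Step 3: Excess = 62 - 181/4 = 67/4

67/4


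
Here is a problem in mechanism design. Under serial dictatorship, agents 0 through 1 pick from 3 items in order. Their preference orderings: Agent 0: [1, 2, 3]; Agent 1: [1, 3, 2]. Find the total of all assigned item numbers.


Step 1: Agent 0 picks item 1
Step 2: Agent 1 picks item 3
Step 3: Sum = 1 + 3 = 4

4


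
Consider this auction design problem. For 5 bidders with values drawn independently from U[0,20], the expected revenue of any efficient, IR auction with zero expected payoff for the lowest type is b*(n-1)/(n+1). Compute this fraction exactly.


Step 1: By Revenue Equivalence, expected revenue = b*(n-1)/(n+1)
Step 2: Substituting n = 5, b = 20
Step 3: Revenue = 20*(5-1)/(5+1) = 20*4/6
Step 4: Revenue = 80/6 = 40/3

40/3


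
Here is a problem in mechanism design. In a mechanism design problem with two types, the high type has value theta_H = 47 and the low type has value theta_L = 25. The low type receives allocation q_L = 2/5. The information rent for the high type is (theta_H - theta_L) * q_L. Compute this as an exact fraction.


Step 1: theta_H - theta_L = 47 - 25 = 22
Step 2: Information rent = (theta_H - theta_L) * q_L
Step 3: = 22 * 2/5
Step 4: = 44/5

44/5


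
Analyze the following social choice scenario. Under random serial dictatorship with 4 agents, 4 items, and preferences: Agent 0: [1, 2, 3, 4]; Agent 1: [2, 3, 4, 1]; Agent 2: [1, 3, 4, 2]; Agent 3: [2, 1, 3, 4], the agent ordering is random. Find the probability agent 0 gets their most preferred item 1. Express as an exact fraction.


Step 1: Agent 0 wants item 1
Step 2: There are 24 possible orderings of agents
Step 3: In 11 orderings, agent 0 gets item 1
Step 4: Probability = 11/24

11/24


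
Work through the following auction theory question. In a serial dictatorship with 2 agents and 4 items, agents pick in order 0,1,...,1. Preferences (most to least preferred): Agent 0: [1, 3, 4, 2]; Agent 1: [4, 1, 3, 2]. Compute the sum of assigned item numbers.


Step 1: Agent 0 picks item 1
Step 2: Agent 1 picks item 4
Step 3: Sum = 1 + 4 = 5

5


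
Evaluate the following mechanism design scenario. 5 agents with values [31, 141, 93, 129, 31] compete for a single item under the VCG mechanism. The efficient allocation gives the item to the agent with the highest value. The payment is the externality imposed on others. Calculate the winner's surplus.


Step 1: The winner is the agent with the highest value: agent 1 with value 141
Step 2: Values of other agents: [31, 93, 129, 31]
Step 3: VCG payment = max of others' values = 129
Step 4: Surplus = 141 - 129 = 12

12


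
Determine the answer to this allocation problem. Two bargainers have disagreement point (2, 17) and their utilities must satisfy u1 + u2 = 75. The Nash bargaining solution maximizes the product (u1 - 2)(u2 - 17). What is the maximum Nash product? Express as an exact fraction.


Step 1: The Nash solution splits surplus symmetrically above the disagreement point
Step 2: u1 = (total + d1 - d2)/2 = (75 + 2 - 17)/2 = 30
Step 3: u2 = (total - d1 + d2)/2 = (75 - 2 + 17)/2 = 45
Step 4: Nash product = (30 - 2) * (45 - 17)
Step 5: = 28 * 28 = 784

784


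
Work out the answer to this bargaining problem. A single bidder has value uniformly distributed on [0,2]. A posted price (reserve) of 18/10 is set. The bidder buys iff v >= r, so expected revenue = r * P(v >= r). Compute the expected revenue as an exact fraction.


Step 1: Posted price r = 9/5, value support [0,2]
Step 2: P(v >= r) = (2 - 9/5)/2 = 1/10
Step 3: Expected revenue = r * P(v >= r) = 9/5 * 1/10
Step 4: Revenue = 9/50

9/50


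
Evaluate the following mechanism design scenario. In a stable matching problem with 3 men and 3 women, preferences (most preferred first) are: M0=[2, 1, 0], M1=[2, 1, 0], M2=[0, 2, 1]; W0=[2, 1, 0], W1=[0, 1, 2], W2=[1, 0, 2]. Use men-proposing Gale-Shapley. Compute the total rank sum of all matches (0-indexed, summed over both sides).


Step 1: Run Gale-Shapley (men propose, women hold best offer):
  M0 proposes to W2; she accepts
  M1 proposes to W2; she switches from M0
  M2 proposes to W0; she accepts
  M0 proposes to W1; she accepts
Step 2: Final matching: W0-M2, W1-M0, W2-M1
Step 3: 0-indexed ranks (man's rank of his match, then woman's): 0 + 0 + 1 + 0 + 0 + 0
Step 4: Total rank sum = 1

1


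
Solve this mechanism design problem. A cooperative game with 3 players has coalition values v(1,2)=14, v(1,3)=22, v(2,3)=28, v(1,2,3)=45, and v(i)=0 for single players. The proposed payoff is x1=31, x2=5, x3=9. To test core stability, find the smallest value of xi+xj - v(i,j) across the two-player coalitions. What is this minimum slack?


Step 1: Slack for coalition (1,2): x1+x2 - v12 = 36 - 14 = 22
Step 2: Slack for coalition (1,3): x1+x3 - v13 = 40 - 22 = 18
Step 3: Slack for coalition (2,3): x2+x3 - v23 = 14 - 28 = -14
Step 4: Minimum slack = min(22, 18, -14) = -14, attained by (2,3); coalition (2,3) can block (slack < 0), so the allocation is not in the core

-14


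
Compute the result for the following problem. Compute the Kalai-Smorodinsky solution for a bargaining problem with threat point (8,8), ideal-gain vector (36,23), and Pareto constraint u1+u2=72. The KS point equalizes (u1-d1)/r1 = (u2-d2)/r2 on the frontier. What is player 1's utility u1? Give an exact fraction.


Step 1: At the KS point, (u1-d1)/r1 = (u2-d2)/r2 = t and u1+u2 = 72
Step 2: u1 = d1 + r1*t and u2 = d2 + r2*t, so (d1 + r1*t) + (d2 + r2*t) = 72
Step 3: t = (72 - 8 - 8)/(36 + 23) = 56/59
Step 4: u1 = d1 + r1*t = 8 + 36 * 56/59 = 2488/59
Step 5: (Check: u2 = d2 + r2*t = 1760/59; u1+u2 = 2488/59 + 1760/59 = 72, on the frontier.)

2488/59


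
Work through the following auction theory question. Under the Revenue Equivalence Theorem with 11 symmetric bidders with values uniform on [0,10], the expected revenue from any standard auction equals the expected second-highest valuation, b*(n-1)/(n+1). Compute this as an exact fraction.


Step 1: By Revenue Equivalence, expected revenue = b*(n-1)/(n+1)
Step 2: Substituting n = 11, b = 10
Step 3: Revenue = 10*(11-1)/(11+1) = 10*10/12
Step 4: Revenue = 100/12 = 25/3

25/3


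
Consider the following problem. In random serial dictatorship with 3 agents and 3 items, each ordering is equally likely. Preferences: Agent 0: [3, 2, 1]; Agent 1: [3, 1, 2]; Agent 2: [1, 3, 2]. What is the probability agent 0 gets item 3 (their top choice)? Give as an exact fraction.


Step 1: Agent 0 wants item 3
Step 2: There are 6 possible orderings of agents
Step 3: In 3 orderings, agent 0 gets item 3
Step 4: Probability = 3/6 = 1/2

1/2


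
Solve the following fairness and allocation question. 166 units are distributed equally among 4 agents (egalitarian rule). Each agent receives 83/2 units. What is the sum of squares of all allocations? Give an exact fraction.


Step 1: Each agent's share = 166/4 = 83/2
Step 2: Square of each share = (83/2)^2 = 6889/4
Step 3: Sum of squares = 4 * 6889/4 = 6889

6889


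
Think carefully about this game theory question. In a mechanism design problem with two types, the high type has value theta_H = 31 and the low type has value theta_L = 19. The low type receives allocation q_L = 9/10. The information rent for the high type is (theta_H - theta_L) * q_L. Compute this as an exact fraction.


Step 1: theta_H - theta_L = 31 - 19 = 12
Step 2: Information rent = (theta_H - theta_L) * q_L
Step 3: = 12 * 9/10
Step 4: = 54/5

54/5


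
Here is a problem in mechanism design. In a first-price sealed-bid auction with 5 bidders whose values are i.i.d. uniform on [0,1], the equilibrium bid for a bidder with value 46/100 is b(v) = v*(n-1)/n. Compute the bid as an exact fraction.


Step 1: The symmetric BNE bidding function is b(v) = v * (n-1) / n
Step 2: Substitute v = 23/50 and n = 5
Step 3: b = 23/50 * 4/5
Step 4: b = 46/125

46/125


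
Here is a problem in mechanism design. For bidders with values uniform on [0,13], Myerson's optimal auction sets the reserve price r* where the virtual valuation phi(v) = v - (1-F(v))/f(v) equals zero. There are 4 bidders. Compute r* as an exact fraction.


Step 1: For U[0,13], F(v) = v/13 and f(v) = 1/13
Step 2: phi(v) = v - (1 - v/13)/(1/13) = v - (13 - v) = 2v - 13
Step 3: Set phi(r*) = 0: 2r* - 13 = 0
Step 4: r* = 13/2 (the number of bidders n = 4 does not enter)

13/2


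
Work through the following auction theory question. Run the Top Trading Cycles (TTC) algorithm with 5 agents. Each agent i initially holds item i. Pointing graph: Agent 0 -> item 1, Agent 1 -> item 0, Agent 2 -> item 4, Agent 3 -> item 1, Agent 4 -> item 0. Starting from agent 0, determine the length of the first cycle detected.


Step 1: Trace the pointer graph from agent 0: 0 -> 1 -> 0
Step 2: A cycle is detected when we revisit agent 0
Step 3: The cycle is: 0 -> 1 -> 0
Step 4: Cycle length = 2

2


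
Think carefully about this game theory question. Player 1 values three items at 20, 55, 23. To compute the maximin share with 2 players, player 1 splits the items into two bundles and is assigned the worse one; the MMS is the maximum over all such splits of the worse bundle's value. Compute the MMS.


Step 1: Item values = 20, 55, 23
Step 2: Enumerate all 2-bundle partitions and take the smaller bundle:
  Partition 1: {20} vs {55,23} -> bundles 20, 78; min = 20
  Partition 2: {55} vs {20,23} -> bundles 55, 43; min = 43
  Partition 3: {23} vs {20,55} -> bundles 23, 75; min = 23
Step 3: MMS = max(20, 43, 23) = 43

43


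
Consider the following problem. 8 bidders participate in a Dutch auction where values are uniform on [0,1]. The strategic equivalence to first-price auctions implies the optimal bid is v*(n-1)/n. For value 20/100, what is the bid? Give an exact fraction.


Step 1: Dutch auctions are strategically equivalent to first-price auctions
Step 2: The equilibrium bid is b(v) = v*(n-1)/n
Step 3: b = 1/5 * 7/8
Step 4: b = 7/40

7/40


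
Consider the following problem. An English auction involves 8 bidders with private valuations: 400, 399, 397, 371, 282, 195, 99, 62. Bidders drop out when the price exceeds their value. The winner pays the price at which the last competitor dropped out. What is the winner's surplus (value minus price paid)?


Step 1: Identify the highest value: 400
Step 2: Identify the second-highest value: 399
Step 3: The final price = second-highest value = 399
Step 4: Surplus = 400 - 399 = 1

1


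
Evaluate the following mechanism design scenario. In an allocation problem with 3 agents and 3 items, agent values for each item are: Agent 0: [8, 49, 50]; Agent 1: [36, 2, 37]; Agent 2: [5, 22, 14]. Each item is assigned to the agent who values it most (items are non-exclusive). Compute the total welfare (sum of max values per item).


Step 1: For each item, find the maximum value among all agents.
Step 2: Item 0 -> Agent 1 (value 36)
Step 3: Item 1 -> Agent 0 (value 49)
Step 4: Item 2 -> Agent 0 (value 50)
Step 5: Total welfare = 36 + 49 + 50 = 135

135


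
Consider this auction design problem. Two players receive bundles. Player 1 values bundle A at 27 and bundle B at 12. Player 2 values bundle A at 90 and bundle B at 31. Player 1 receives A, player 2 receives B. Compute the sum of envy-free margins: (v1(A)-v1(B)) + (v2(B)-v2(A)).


Step 1: Player 1's margin = v1(A) - v1(B) = 27 - 12 = 15
Step 2: Player 2's margin = v2(B) - v2(A) = 31 - 90 = -59
Step 3: Total margin = 15 + -59 = -44

-44


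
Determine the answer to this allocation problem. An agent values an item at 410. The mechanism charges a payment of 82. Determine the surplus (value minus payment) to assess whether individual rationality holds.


Step 1: Surplus = value - payment = 410 - 82 = 328
Step 2: IR is satisfied (surplus >= 0)

328


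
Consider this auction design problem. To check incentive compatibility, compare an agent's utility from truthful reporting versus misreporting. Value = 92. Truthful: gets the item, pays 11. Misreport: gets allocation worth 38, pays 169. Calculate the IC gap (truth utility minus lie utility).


Step 1: U(truth) = value - payment = 92 - 11 = 81
Step 2: U(lie) = allocation - payment = 38 - 169 = -131
Step 3: IC gap = 81 - (-131) = 212

212


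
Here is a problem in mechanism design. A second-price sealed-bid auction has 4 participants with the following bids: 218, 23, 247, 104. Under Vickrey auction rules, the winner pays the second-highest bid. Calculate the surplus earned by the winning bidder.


Step 1: Sort bids in descending order: 247, 218, 104, 23
Step 2: The winning bid is the highest: 247
Step 3: The payment equals the second-highest bid: 218
Step 4: Surplus = winner's bid - payment = 247 - 218 = 29

29


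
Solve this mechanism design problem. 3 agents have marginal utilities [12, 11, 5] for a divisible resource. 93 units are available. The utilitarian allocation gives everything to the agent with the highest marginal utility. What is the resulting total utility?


Step 1: The marginal utilities are [12, 11, 5]
Step 2: The highest marginal utility is 12
Step 3: All 93 units go to that agent
Step 4: Total utility = 12 * 93 = 1116

1116


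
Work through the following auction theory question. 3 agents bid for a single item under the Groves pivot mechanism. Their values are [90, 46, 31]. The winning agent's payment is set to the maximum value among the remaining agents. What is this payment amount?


Step 1: The efficient winner is agent 0 with value 90
Step 2: Other agents' values: [46, 31]
Step 3: Pivot payment = max(others) = 46
Step 4: The winner pays 46

46


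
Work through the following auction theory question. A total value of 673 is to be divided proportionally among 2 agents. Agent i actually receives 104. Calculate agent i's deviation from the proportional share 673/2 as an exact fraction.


Step 1: Proportional share = 673/2
Step 2: Agent's actual allocation = 104
Step 3: Excess = 104 - 673/2 = -465/2

-465/2


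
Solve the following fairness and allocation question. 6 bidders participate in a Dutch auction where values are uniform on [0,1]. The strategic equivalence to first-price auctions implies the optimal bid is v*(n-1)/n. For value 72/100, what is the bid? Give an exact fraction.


Step 1: Dutch auctions are strategically equivalent to first-price auctions
Step 2: The equilibrium bid is b(v) = v*(n-1)/n
Step 3: b = 18/25 * 5/6
Step 4: b = 3/5

3/5


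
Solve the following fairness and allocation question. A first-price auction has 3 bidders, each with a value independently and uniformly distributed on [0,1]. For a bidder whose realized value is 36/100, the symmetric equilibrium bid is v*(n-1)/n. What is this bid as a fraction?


Step 1: The symmetric BNE bidding function is b(v) = v * (n-1) / n
Step 2: Substitute v = 9/25 and n = 3
Step 3: b = 9/25 * 2/3
Step 4: b = 6/25

6/25


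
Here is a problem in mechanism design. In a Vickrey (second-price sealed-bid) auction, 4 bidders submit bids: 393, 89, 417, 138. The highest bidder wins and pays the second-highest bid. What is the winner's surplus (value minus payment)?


Step 1: Sort bids in descending order: 417, 393, 138, 89
Step 2: The winning bid is the highest: 417
Step 3: The payment equals the second-highest bid: 393
Step 4: Surplus = winner's bid - payment = 417 - 393 = 24

24


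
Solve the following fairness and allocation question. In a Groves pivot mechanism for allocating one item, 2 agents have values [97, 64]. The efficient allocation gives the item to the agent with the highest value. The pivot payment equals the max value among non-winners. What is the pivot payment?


Step 1: The efficient winner is agent 0 with value 97
Step 2: Other agents' values: [64]
Step 3: Pivot payment = max(others) = 64
Step 4: The winner pays 64

64


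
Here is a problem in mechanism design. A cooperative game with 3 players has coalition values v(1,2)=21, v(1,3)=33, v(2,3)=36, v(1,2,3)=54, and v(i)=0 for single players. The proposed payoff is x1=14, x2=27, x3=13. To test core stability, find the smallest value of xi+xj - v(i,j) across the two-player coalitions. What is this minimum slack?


Step 1: Slack for coalition (1,2): x1+x2 - v12 = 41 - 21 = 20
Step 2: Slack for coalition (1,3): x1+x3 - v13 = 27 - 33 = -6
Step 3: Slack for coalition (2,3): x2+x3 - v23 = 40 - 36 = 4
Step 4: Minimum slack = min(20, -6, 4) = -6, attained by (1,3); coalition (1,3) can block (slack < 0), so the allocation is not in the core

-6


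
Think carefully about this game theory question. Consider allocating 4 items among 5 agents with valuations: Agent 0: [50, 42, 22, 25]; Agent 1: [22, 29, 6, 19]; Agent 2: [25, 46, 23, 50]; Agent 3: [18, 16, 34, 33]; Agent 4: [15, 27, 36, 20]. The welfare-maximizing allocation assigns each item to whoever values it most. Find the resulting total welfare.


Step 1: For each item, find the maximum value among all agents.
Step 2: Item 0 -> Agent 0 (value 50)
Step 3: Item 1 -> Agent 2 (value 46)
Step 4: Item 2 -> Agent 4 (value 36)
Step 5: Item 3 -> Agent 2 (value 50)
Step 6: Total welfare = 50 + 46 + 36 + 50 = 182

182


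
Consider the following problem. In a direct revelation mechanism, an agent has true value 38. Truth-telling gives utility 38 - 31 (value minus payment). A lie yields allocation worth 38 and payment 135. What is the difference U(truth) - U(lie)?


Step 1: U(truth) = value - payment = 38 - 31 = 7
Step 2: U(lie) = allocation - payment = 38 - 135 = -97
Step 3: IC gap = 7 - (-97) = 104

104


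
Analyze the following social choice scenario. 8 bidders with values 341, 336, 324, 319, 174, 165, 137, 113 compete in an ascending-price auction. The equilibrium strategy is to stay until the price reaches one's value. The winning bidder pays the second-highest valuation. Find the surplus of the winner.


Step 1: Identify the highest value: 341
Step 2: Identify the second-highest value: 336
Step 3: The final price = second-highest value = 336
Step 4: Surplus = 341 - 336 = 5

5


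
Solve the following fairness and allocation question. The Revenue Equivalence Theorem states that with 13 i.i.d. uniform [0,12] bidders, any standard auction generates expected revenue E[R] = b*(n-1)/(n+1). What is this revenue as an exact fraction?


Step 1: By Revenue Equivalence, expected revenue = b*(n-1)/(n+1)
Step 2: Substituting n = 13, b = 12
Step 3: Revenue = 12*(13-1)/(13+1) = 12*12/14
Step 4: Revenue = 144/14 = 72/7

72/7


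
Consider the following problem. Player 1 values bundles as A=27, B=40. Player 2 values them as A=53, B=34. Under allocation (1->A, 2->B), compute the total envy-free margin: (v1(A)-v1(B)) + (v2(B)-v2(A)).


Step 1: Player 1's margin = v1(A) - v1(B) = 27 - 40 = -13
Step 2: Player 2's margin = v2(B) - v2(A) = 34 - 53 = -19
Step 3: Total margin = -13 + -19 = -32

-32


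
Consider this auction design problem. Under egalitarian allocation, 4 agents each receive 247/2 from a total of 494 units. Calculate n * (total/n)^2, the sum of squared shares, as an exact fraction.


Step 1: Each agent's share = 494/4 = 247/2
Step 2: Square of each share = (247/2)^2 = 61009/4
Step 3: Sum of squares = 4 * 61009/4 = 61009

61009


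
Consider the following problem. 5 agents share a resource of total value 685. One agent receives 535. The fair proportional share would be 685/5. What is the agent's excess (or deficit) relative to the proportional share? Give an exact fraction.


Step 1: Proportional share = 685/5 = 137
Step 2: Agent's actual allocation = 535
Step 3: Excess = 535 - 137 = 398

398


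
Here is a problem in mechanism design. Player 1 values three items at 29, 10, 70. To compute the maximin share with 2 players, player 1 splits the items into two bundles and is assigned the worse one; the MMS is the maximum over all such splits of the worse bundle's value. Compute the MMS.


Step 1: Item values = 29, 10, 70
Step 2: Enumerate all 2-bundle partitions and take the smaller bundle:
  Partition 1: {29} vs {10,70} -> bundles 29, 80; min = 29
  Partition 2: {10} vs {29,70} -> bundles 10, 99; min = 10
  Partition 3: {70} vs {29,10} -> bundles 70, 39; min = 39
Step 3: MMS = max(29, 10, 39) = 39

39


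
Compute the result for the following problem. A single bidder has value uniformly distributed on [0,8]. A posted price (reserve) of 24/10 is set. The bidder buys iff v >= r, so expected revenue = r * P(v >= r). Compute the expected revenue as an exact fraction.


Step 1: Posted price r = 12/5, value support [0,8]
Step 2: P(v >= r) = (8 - 12/5)/8 = 7/10
Step 3: Expected revenue = r * P(v >= r) = 12/5 * 7/10
Step 4: Revenue = 42/25

42/25


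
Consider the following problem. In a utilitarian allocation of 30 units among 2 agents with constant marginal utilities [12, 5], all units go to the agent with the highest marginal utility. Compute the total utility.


Step 1: The marginal utilities are [12, 5]
Step 2: The highest marginal utility is 12
Step 3: All 30 units go to that agent
Step 4: Total utility = 12 * 30 = 360

360
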